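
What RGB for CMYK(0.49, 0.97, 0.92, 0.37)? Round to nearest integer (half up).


R = 255 × (1-C) × (1-K) = 255 × 0.51 × 0.63 = 81.9315 → 82
G = 255 × (1-M) × (1-K) = 255 × 0.03 × 0.63 = 4.8195 → 5
B = 255 × (1-Y) × (1-K) = 255 × 0.08 × 0.63 = 12.852 → 13
= RGB(82, 5, 13)


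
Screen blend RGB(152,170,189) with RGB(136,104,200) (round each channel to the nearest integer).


Screen: C = 255 - (255-A)×(255-B)/255, rounded to nearest integer
R: 255 - (255-152)×(255-136)/255 = 255 - 12257/255 ≈ 255 - 48.067 = 206.933 → 207
G: 255 - (255-170)×(255-104)/255 = 255 - 12835/255 ≈ 255 - 50.333 = 204.667 → 205
B: 255 - (255-189)×(255-200)/255 = 255 - 3630/255 ≈ 255 - 14.235 = 240.765 → 241
= RGB(207, 205, 241)


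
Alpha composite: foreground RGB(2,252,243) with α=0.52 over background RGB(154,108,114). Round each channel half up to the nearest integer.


C = α×F + (1-α)×B, with 1-α = 0.48
R: 0.52×2 + 0.48×154 = 1.04 + 73.92 = 74.96 → 75
G: 0.52×252 + 0.48×108 = 131.04 + 51.84 = 182.88 → 183
B: 0.52×243 + 0.48×114 = 126.36 + 54.72 = 181.08 → 181
= RGB(75, 183, 181)


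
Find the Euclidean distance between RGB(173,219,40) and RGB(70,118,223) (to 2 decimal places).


d = √[(R₁-R₂)² + (G₁-G₂)² + (B₁-B₂)²]
d = √[(173-70)² + (219-118)² + (40-223)²]
d = √[10609 + 10201 + 33489]
d = √54299
d ≈ 233.02


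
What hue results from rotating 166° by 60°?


New hue = (H + rotation) mod 360
New hue = (166 + 60) mod 360
= 226 mod 360
= 226°


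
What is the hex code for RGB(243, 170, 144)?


R = 243 → F3 (hex)
G = 170 → AA (hex)
B = 144 → 90 (hex)
Hex = #F3AA90


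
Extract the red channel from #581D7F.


Color: #581D7F
R = 58 = 88
G = 1D = 29
B = 7F = 127
Red = 88


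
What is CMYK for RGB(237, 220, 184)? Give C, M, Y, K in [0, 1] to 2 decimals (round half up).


R'=237/255≈0.9294, G'=220/255≈0.8627, B'=184/255≈0.7216
K = 1 - max(R',G',B') = 1 - 237/255 = 18/255 = 0.07058… → 0.07
(1-R'-K)/(1-K) simplifies to (max-R)/max with max = 237:
C = (237-237)/237 = 0/237 = 0 → 0.00
M = (237-220)/237 = 17/237 = 0.07172… → 0.07
Y = (237-184)/237 = 53/237 = 0.22362… → 0.22
= CMYK(0.00, 0.07, 0.22, 0.07)


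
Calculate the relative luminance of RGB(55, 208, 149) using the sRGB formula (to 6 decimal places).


Linearize each channel (sRGB transfer function): c = v/255; c_lin = c/12.92 if c ≤ 0.04045, else ((c+0.055)/1.055)^2.4
  R: 55/255 ≈ 0.215686 > 0.04045 → ((0.215686+0.055)/1.055)^2.4 ≈ 0.038204
  G: 208/255 ≈ 0.815686 > 0.04045 → ((0.815686+0.055)/1.055)^2.4 ≈ 0.630757
  B: 149/255 ≈ 0.584314 > 0.04045 → ((0.584314+0.055)/1.055)^2.4 ≈ 0.300544
R_lin = 0.038204, G_lin = 0.630757, B_lin = 0.300544
L = 0.2126×R + 0.7152×G + 0.0722×B
L = 0.2126×0.038204 + 0.7152×0.630757 + 0.0722×0.300544
L ≈ 0.480939


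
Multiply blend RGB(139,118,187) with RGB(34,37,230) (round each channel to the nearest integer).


Multiply: C = A×B/255, rounded to nearest integer
R: 139×34/255 = 4726/255 ≈ 18.533 → 19
G: 118×37/255 = 4366/255 ≈ 17.122 → 17
B: 187×230/255 = 43010/255 ≈ 168.667 → 169
= RGB(19, 17, 169)


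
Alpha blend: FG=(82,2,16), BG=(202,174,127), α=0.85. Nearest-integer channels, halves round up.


C = α×F + (1-α)×B, with 1-α = 0.15
R: 0.85×82 + 0.15×202 = 69.70 + 30.30 = 100.00 → 100
G: 0.85×2 + 0.15×174 = 1.70 + 26.10 = 27.80 → 28
B: 0.85×16 + 0.15×127 = 13.60 + 19.05 = 32.65 → 33
= RGB(100, 28, 33)


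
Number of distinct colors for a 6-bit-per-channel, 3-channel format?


Total bits = 6 bits/channel × 3 channels = 18 bits
Distinct colors = 2^18
= 262,144 colors


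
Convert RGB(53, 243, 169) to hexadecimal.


R = 53 → 35 (hex)
G = 243 → F3 (hex)
B = 169 → A9 (hex)
Hex = #35F3A9


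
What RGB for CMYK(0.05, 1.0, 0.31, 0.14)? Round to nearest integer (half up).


R = 255 × (1-C) × (1-K) = 255 × 0.95 × 0.86 = 208.335 → 208
G = 255 × (1-M) × (1-K) = 255 × 0.00 × 0.86 = 0
B = 255 × (1-Y) × (1-K) = 255 × 0.69 × 0.86 = 151.317 → 151
= RGB(208, 0, 151)


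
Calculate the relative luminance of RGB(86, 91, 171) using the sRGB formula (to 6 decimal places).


Linearize each channel (sRGB transfer function): c = v/255; c_lin = c/12.92 if c ≤ 0.04045, else ((c+0.055)/1.055)^2.4
  R: 86/255 ≈ 0.337255 > 0.04045 → ((0.337255+0.055)/1.055)^2.4 ≈ 0.093059
  G: 91/255 ≈ 0.356863 > 0.04045 → ((0.356863+0.055)/1.055)^2.4 ≈ 0.104616
  B: 171/255 ≈ 0.670588 > 0.04045 → ((0.670588+0.055)/1.055)^2.4 ≈ 0.407240
R_lin = 0.093059, G_lin = 0.104616, B_lin = 0.407240
L = 0.2126×R + 0.7152×G + 0.0722×B
L = 0.2126×0.093059 + 0.7152×0.104616 + 0.0722×0.407240
L ≈ 0.124009


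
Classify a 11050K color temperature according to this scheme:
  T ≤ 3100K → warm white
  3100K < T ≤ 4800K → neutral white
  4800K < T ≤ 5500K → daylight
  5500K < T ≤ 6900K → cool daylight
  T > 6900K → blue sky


Temperature: 11050K
11050K > 6900K → blue sky
Classification: blue sky


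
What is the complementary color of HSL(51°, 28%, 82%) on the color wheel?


Complement = opposite side of color wheel = hue + 180°
H' = (51 + 180) mod 360 = 231°
S and L unchanged.
= HSL(231°, 28%, 82%)


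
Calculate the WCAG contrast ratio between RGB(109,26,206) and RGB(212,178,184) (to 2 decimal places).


Linearize each sRGB channel c=v/255: c/12.92 if c ≤ 0.04045 else ((c+0.055)/1.055)^2.4
L = 0.2126×R_lin + 0.7152×G_lin + 0.0722×B_lin
Color 1 (109,26,206):
  R=109: 109/255≈0.4275 > 0.04045 → ((0.4275+0.055)/1.055)^2.4 ≈ 0.15293
  G=26: 26/255≈0.1020 > 0.04045 → ((0.1020+0.055)/1.055)^2.4 ≈ 0.01033
  B=206: 206/255≈0.8078 > 0.04045 → ((0.8078+0.055)/1.055)^2.4 ≈ 0.61721
  L1 = 0.2126×0.15293 + 0.7152×0.01033 + 0.0722×0.61721 ≈ 0.08446
Color 2 (212,178,184):
  R=212: 212/255≈0.8314 > 0.04045 → ((0.8314+0.055)/1.055)^2.4 ≈ 0.65837
  G=178: 178/255≈0.6980 > 0.04045 → ((0.6980+0.055)/1.055)^2.4 ≈ 0.44520
  B=184: 184/255≈0.7216 > 0.04045 → ((0.7216+0.055)/1.055)^2.4 ≈ 0.47932
  L2 = 0.2126×0.65837 + 0.7152×0.44520 + 0.0722×0.47932 ≈ 0.49299
Lighter = 0.49299, Darker = 0.08446
Ratio = (L_lighter + 0.05) / (L_darker + 0.05)
Ratio = (0.49299 + 0.05) / (0.08446 + 0.05) = 0.54299 / 0.13446 ≈ 4.0382
Ratio ≈ 4.04:1


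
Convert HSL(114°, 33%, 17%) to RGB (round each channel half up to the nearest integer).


H=114°, S=0.33, L=0.17
C = (1-|2L-1|)×S = (1-|-0.66|)×0.33 = 0.1122
H' = H/60 = 114/60 ≈ 1.9000; X = C×(1-|H' mod 2 - 1|) = 0.01122
m = L - C/2 = 0.17 - 0.0561 = 0.1139
Sector ⌊H'⌋ = 1 → (R',G',B') = (0.01122, 0.1122, 0.0)
RGB = ((R'+m)×255, (G'+m)×255, (B'+m)×255) = (31.9056, 57.6555, 29.0445)
Round half up → RGB(32, 58, 29)


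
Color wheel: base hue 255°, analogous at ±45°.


Base hue: 255°
Left analog: (255 - 45) mod 360 = 210°
Right analog: (255 + 45) mod 360 = 300°
Analogous hues = 210° and 300°


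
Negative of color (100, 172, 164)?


Invert: (255-R, 255-G, 255-B)
R: 255-100 = 155
G: 255-172 = 83
B: 255-164 = 91
= RGB(155, 83, 91)


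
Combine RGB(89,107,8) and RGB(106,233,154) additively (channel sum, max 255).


Additive: each channel = min(255, C₁+C₂)
R: 89+106 = 195 → 195
G: 107+233 = 340 → 255
B: 8+154 = 162 → 162
= RGB(195, 255, 162)


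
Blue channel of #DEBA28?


Color: #DEBA28
R = DE = 222
G = BA = 186
B = 28 = 40
Blue = 40


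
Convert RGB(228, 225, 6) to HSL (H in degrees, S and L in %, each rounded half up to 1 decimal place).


Normalize: R'=228/255≈0.8941, G'=225/255≈0.8824, B'=6/255≈0.0235
Max=228/255, Min=6/255, Δ=Max-Min=222/255
L = (Max+Min)/2 = (228+6)/510 = 234/510 = 0.45882… → L = 45.9%
L ≤ 0.5 → S = Δ/(Max+Min) = 222/(228+6) = 222/234 = 0.94871… → S = 94.9%
(the 1/255 factors cancel in S and H, so raw channel differences can be used)
Max is R' → H = 60 × (((G-B)/Δ) mod 6) = 60 × (((225-6)/222) mod 6)
  219/222 = 0.9864…
  H = 60 × 0.9864… = 59.189…° → H = 59.2°
= HSL(59.2°, 94.9%, 45.9%)


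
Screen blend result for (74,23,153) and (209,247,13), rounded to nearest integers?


Screen: C = 255 - (255-A)×(255-B)/255, rounded to nearest integer
R: 255 - (255-74)×(255-209)/255 = 255 - 8326/255 ≈ 255 - 32.651 = 222.349 → 222
G: 255 - (255-23)×(255-247)/255 = 255 - 1856/255 ≈ 255 - 7.278 = 247.722 → 248
B: 255 - (255-153)×(255-13)/255 = 255 - 24684/255 ≈ 255 - 96.800 = 158.200 → 158
= RGB(222, 248, 158)


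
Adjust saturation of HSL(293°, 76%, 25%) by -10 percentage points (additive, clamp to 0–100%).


Original S = 76%
Adjustment = -10 percentage points
New S = 76 + (-10) = 66
Clamp to [0, 100] → 66
= HSL(293°, 66%, 25%)


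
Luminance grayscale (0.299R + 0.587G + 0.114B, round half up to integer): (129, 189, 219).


Gray = 0.299×R + 0.587×G + 0.114×B
Gray = 0.299×129 + 0.587×189 + 0.114×219
Gray = 38.571 + 110.943 + 24.966
Gray = 174.480 → round half up → 174
Gray = 174


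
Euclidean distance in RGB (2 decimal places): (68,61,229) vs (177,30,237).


d = √[(R₁-R₂)² + (G₁-G₂)² + (B₁-B₂)²]
d = √[(68-177)² + (61-30)² + (229-237)²]
d = √[11881 + 961 + 64]
d = √12906
d ≈ 113.60


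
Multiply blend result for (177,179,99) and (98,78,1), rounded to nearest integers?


Multiply: C = A×B/255, rounded to nearest integer
R: 177×98/255 = 17346/255 ≈ 68.024 → 68
G: 179×78/255 = 13962/255 ≈ 54.753 → 55
B: 99×1/255 = 99/255 ≈ 0.388 → 0
= RGB(68, 55, 0)


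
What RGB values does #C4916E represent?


C4 → 196 (R)
91 → 145 (G)
6E → 110 (B)
= RGB(196, 145, 110)


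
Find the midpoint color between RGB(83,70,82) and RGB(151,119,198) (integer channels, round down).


Midpoint: each channel = ⌊(C₁+C₂)/2⌋
R: ⌊(83+151)/2⌋ = 117
G: ⌊(70+119)/2⌋ = 94
B: ⌊(82+198)/2⌋ = 140
= RGB(117, 94, 140)


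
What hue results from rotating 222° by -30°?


New hue = (H + rotation) mod 360
New hue = (222 -30) mod 360
= 192 mod 360
= 192°


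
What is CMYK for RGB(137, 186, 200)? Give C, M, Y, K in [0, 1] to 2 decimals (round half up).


R'=137/255≈0.5373, G'=186/255≈0.7294, B'=200/255≈0.7843
K = 1 - max(R',G',B') = 1 - 200/255 = 55/255 = 0.21568… → 0.22
(1-R'-K)/(1-K) simplifies to (max-R)/max with max = 200:
C = (200-137)/200 = 63/200 = 0.315 → 0.32
M = (200-186)/200 = 14/200 = 0.07 → 0.07
Y = (200-200)/200 = 0/200 = 0 → 0.00
= CMYK(0.32, 0.07, 0.00, 0.22)


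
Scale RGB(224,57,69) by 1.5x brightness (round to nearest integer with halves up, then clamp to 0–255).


Multiply each channel by 1.5, round half up, clamp to [0, 255]
R: 224×1.5 = 336 → clamp → 255
G: 57×1.5 = 85.5 → round → 86
B: 69×1.5 = 103.5 → round → 104
= RGB(255, 86, 104)


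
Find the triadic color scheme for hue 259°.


Triadic: equally spaced at 120° intervals
H1 = 259°
H2 = (259 + 120) mod 360 = 19°
H3 = (259 + 240) mod 360 = 139°
Triadic = 259°, 19°, 139°


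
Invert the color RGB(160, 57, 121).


Invert: (255-R, 255-G, 255-B)
R: 255-160 = 95
G: 255-57 = 198
B: 255-121 = 134
= RGB(95, 198, 134)


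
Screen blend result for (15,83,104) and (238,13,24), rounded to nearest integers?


Screen: C = 255 - (255-A)×(255-B)/255, rounded to nearest integer
R: 255 - (255-15)×(255-238)/255 = 255 - 4080/255 ≈ 255 - 16.000 = 239.000 → 239
G: 255 - (255-83)×(255-13)/255 = 255 - 41624/255 ≈ 255 - 163.231 = 91.769 → 92
B: 255 - (255-104)×(255-24)/255 = 255 - 34881/255 ≈ 255 - 136.788 = 118.212 → 118
= RGB(239, 92, 118)


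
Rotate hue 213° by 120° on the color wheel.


New hue = (H + rotation) mod 360
New hue = (213 + 120) mod 360
= 333 mod 360
= 333°


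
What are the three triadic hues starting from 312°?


Triadic: equally spaced at 120° intervals
H1 = 312°
H2 = (312 + 120) mod 360 = 72°
H3 = (312 + 240) mod 360 = 192°
Triadic = 312°, 72°, 192°


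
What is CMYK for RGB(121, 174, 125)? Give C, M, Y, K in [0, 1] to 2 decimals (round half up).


R'=121/255≈0.4745, G'=174/255≈0.6824, B'=125/255≈0.4902
K = 1 - max(R',G',B') = 1 - 174/255 = 81/255 = 0.31764… → 0.32
(1-R'-K)/(1-K) simplifies to (max-R)/max with max = 174:
C = (174-121)/174 = 53/174 = 0.30459… → 0.30
M = (174-174)/174 = 0/174 = 0 → 0.00
Y = (174-125)/174 = 49/174 = 0.28160… → 0.28
= CMYK(0.30, 0.00, 0.28, 0.32)


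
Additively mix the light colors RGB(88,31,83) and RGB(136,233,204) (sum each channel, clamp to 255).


Additive: each channel = min(255, C₁+C₂)
R: 88+136 = 224 → 224
G: 31+233 = 264 → 255
B: 83+204 = 287 → 255
= RGB(224, 255, 255)


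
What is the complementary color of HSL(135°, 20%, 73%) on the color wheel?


Complement = opposite side of color wheel = hue + 180°
H' = (135 + 180) mod 360 = 315°
S and L unchanged.
= HSL(315°, 20%, 73%)


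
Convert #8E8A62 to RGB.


8E → 142 (R)
8A → 138 (G)
62 → 98 (B)
= RGB(142, 138, 98)


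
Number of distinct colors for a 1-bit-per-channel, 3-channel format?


Total bits = 1 bits/channel × 3 channels = 3 bits
Distinct colors = 2^3
= 8 colors


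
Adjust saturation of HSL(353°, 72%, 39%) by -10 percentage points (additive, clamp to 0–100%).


Original S = 72%
Adjustment = -10 percentage points
New S = 72 + (-10) = 62
Clamp to [0, 100] → 62
= HSL(353°, 62%, 39%)


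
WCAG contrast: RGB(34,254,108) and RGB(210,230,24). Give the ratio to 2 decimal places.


Linearize each sRGB channel c=v/255: c/12.92 if c ≤ 0.04045 else ((c+0.055)/1.055)^2.4
L = 0.2126×R_lin + 0.7152×G_lin + 0.0722×B_lin
Color 1 (34,254,108):
  R=34: 34/255≈0.1333 > 0.04045 → ((0.1333+0.055)/1.055)^2.4 ≈ 0.01600
  G=254: 254/255≈0.9961 > 0.04045 → ((0.9961+0.055)/1.055)^2.4 ≈ 0.99110
  B=108: 108/255≈0.4235 > 0.04045 → ((0.4235+0.055)/1.055)^2.4 ≈ 0.14996
  L1 = 0.2126×0.01600 + 0.7152×0.99110 + 0.0722×0.14996 ≈ 0.72306
Color 2 (210,230,24):
  R=210: 210/255≈0.8235 > 0.04045 → ((0.8235+0.055)/1.055)^2.4 ≈ 0.64448
  G=230: 230/255≈0.9020 > 0.04045 → ((0.9020+0.055)/1.055)^2.4 ≈ 0.79130
  B=24: 24/255≈0.0941 > 0.04045 → ((0.0941+0.055)/1.055)^2.4 ≈ 0.00913
  L2 = 0.2126×0.64448 + 0.7152×0.79130 + 0.0722×0.00913 ≈ 0.70361
Lighter = 0.72306, Darker = 0.70361
Ratio = (L_lighter + 0.05) / (L_darker + 0.05)
Ratio = (0.72306 + 0.05) / (0.70361 + 0.05) = 0.77306 / 0.75361 ≈ 1.0258
Ratio ≈ 1.03:1


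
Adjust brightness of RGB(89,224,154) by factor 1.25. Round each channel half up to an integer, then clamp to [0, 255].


Multiply each channel by 1.25, round half up, clamp to [0, 255]
R: 89×1.25 = 111.25 → round → 111
G: 224×1.25 = 280 → clamp → 255
B: 154×1.25 = 192.5 → round → 193
= RGB(111, 255, 193)


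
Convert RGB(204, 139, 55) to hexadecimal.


R = 204 → CC (hex)
G = 139 → 8B (hex)
B = 55 → 37 (hex)
Hex = #CC8B37


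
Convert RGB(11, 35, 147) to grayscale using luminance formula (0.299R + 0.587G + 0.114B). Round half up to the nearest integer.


Gray = 0.299×R + 0.587×G + 0.114×B
Gray = 0.299×11 + 0.587×35 + 0.114×147
Gray = 3.289 + 20.545 + 16.758
Gray = 40.592 → round half up → 41
Gray = 41


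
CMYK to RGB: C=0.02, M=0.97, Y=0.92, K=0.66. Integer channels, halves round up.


R = 255 × (1-C) × (1-K) = 255 × 0.98 × 0.34 = 84.966 → 85
G = 255 × (1-M) × (1-K) = 255 × 0.03 × 0.34 = 2.601 → 3
B = 255 × (1-Y) × (1-K) = 255 × 0.08 × 0.34 = 6.936 → 7
= RGB(85, 3, 7)


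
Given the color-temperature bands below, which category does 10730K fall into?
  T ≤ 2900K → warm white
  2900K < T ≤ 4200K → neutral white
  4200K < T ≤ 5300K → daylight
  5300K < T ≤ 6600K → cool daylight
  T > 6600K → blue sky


Temperature: 10730K
10730K > 6600K → blue sky
Classification: blue sky


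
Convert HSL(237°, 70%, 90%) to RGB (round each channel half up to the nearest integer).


H=237°, S=0.70, L=0.90
C = (1-|2L-1|)×S = (1-|0.80|)×0.70 = 0.14
H' = H/60 = 237/60 ≈ 3.9500; X = C×(1-|H' mod 2 - 1|) = 0.007
m = L - C/2 = 0.90 - 0.07 = 0.83
Sector ⌊H'⌋ = 3 → (R',G',B') = (0.0, 0.007, 0.14)
RGB = ((R'+m)×255, (G'+m)×255, (B'+m)×255) = (211.65, 213.435, 247.35)
Round half up → RGB(212, 213, 247)


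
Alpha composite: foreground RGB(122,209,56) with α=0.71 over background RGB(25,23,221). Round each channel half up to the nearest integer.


C = α×F + (1-α)×B, with 1-α = 0.29
R: 0.71×122 + 0.29×25 = 86.62 + 7.25 = 93.87 → 94
G: 0.71×209 + 0.29×23 = 148.39 + 6.67 = 155.06 → 155
B: 0.71×56 + 0.29×221 = 39.76 + 64.09 = 103.85 → 104
= RGB(94, 155, 104)


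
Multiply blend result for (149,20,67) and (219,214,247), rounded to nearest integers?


Multiply: C = A×B/255, rounded to nearest integer
R: 149×219/255 = 32631/255 ≈ 127.965 → 128
G: 20×214/255 = 4280/255 ≈ 16.784 → 17
B: 67×247/255 = 16549/255 ≈ 64.898 → 65
= RGB(128, 17, 65)


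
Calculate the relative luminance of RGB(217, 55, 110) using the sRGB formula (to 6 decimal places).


Linearize each channel (sRGB transfer function): c = v/255; c_lin = c/12.92 if c ≤ 0.04045, else ((c+0.055)/1.055)^2.4
  R: 217/255 ≈ 0.850980 > 0.04045 → ((0.850980+0.055)/1.055)^2.4 ≈ 0.693872
  G: 55/255 ≈ 0.215686 > 0.04045 → ((0.215686+0.055)/1.055)^2.4 ≈ 0.038204
  B: 110/255 ≈ 0.431373 > 0.04045 → ((0.431373+0.055)/1.055)^2.4 ≈ 0.155926
R_lin = 0.693872, G_lin = 0.038204, B_lin = 0.155926
L = 0.2126×R + 0.7152×G + 0.0722×B
L = 0.2126×0.693872 + 0.7152×0.038204 + 0.0722×0.155926
L ≈ 0.186099


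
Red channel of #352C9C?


Color: #352C9C
R = 35 = 53
G = 2C = 44
B = 9C = 156
Red = 53


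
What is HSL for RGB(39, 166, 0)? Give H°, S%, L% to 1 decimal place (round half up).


Normalize: R'=39/255≈0.1529, G'=166/255≈0.6510, B'=0/255≈0.0000
Max=166/255, Min=0/255, Δ=Max-Min=166/255
L = (Max+Min)/2 = (166+0)/510 = 166/510 = 0.32549… → L = 32.5%
L ≤ 0.5 → S = Δ/(Max+Min) = 166/(166+0) = 166/166 = 1 → S = 100.0%
(the 1/255 factors cancel in S and H, so raw channel differences can be used)
Max is G' → H = 60 × ((B-R)/Δ + 2) = 60 × ((0-39)/166 + 2)
  -39/166 + 2 = -0.2349… + 2 = 1.7650…
  H = 60 × 1.7650… = 105.903…° → H = 105.9°
= HSL(105.9°, 100.0%, 32.5%)


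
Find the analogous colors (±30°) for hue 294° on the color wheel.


Base hue: 294°
Left analog: (294 - 30) mod 360 = 264°
Right analog: (294 + 30) mod 360 = 324°
Analogous hues = 264° and 324°


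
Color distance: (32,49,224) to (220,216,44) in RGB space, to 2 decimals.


d = √[(R₁-R₂)² + (G₁-G₂)² + (B₁-B₂)²]
d = √[(32-220)² + (49-216)² + (224-44)²]
d = √[35344 + 27889 + 32400]
d = √95633
d ≈ 309.25


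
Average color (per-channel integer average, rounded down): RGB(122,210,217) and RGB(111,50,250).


Midpoint: each channel = ⌊(C₁+C₂)/2⌋
R: ⌊(122+111)/2⌋ = 116
G: ⌊(210+50)/2⌋ = 130
B: ⌊(217+250)/2⌋ = 233
= RGB(116, 130, 233)


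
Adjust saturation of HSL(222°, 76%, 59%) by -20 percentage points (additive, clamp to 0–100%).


Original S = 76%
Adjustment = -20 percentage points
New S = 76 + (-20) = 56
Clamp to [0, 100] → 56
= HSL(222°, 56%, 59%)


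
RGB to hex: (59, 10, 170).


R = 59 → 3B (hex)
G = 10 → 0A (hex)
B = 170 → AA (hex)
Hex = #3B0AAA


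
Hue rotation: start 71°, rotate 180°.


New hue = (H + rotation) mod 360
New hue = (71 + 180) mod 360
= 251 mod 360
= 251°


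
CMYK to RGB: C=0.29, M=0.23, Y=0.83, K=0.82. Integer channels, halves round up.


R = 255 × (1-C) × (1-K) = 255 × 0.71 × 0.18 = 32.589 → 33
G = 255 × (1-M) × (1-K) = 255 × 0.77 × 0.18 = 35.343 → 35
B = 255 × (1-Y) × (1-K) = 255 × 0.17 × 0.18 = 7.803 → 8
= RGB(33, 35, 8)


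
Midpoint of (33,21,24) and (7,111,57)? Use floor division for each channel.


Midpoint: each channel = ⌊(C₁+C₂)/2⌋
R: ⌊(33+7)/2⌋ = 20
G: ⌊(21+111)/2⌋ = 66
B: ⌊(24+57)/2⌋ = 40
= RGB(20, 66, 40)


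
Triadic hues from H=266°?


Triadic: equally spaced at 120° intervals
H1 = 266°
H2 = (266 + 120) mod 360 = 26°
H3 = (266 + 240) mod 360 = 146°
Triadic = 266°, 26°, 146°


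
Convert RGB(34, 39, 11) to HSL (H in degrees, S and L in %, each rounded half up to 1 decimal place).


Normalize: R'=34/255≈0.1333, G'=39/255≈0.1529, B'=11/255≈0.0431
Max=39/255, Min=11/255, Δ=Max-Min=28/255
L = (Max+Min)/2 = (39+11)/510 = 50/510 = 0.09803… → L = 9.8%
L ≤ 0.5 → S = Δ/(Max+Min) = 28/(39+11) = 28/50 = 0.56 → S = 56.0%
(the 1/255 factors cancel in S and H, so raw channel differences can be used)
Max is G' → H = 60 × ((B-R)/Δ + 2) = 60 × ((11-34)/28 + 2)
  -23/28 + 2 = -0.8214… + 2 = 1.1785…
  H = 60 × 1.1785… = 70.714…° → H = 70.7°
= HSL(70.7°, 56.0%, 9.8%)


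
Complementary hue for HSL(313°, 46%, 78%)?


Complement = opposite side of color wheel = hue + 180°
H' = (313 + 180) mod 360 = 133°
S and L unchanged.
= HSL(133°, 46%, 78%)


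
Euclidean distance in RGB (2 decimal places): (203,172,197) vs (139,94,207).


d = √[(R₁-R₂)² + (G₁-G₂)² + (B₁-B₂)²]
d = √[(203-139)² + (172-94)² + (197-207)²]
d = √[4096 + 6084 + 100]
d = √10280
d ≈ 101.39


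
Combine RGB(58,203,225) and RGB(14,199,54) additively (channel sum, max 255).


Additive: each channel = min(255, C₁+C₂)
R: 58+14 = 72 → 72
G: 203+199 = 402 → 255
B: 225+54 = 279 → 255
= RGB(72, 255, 255)


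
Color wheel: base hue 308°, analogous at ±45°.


Base hue: 308°
Left analog: (308 - 45) mod 360 = 263°
Right analog: (308 + 45) mod 360 = 353°
Analogous hues = 263° and 353°


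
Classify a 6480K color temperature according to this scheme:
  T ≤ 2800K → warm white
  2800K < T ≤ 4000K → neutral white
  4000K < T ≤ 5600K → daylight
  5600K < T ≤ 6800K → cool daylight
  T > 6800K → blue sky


Temperature: 6480K
5600K < 6480K ≤ 6800K → cool daylight
Classification: cool daylight


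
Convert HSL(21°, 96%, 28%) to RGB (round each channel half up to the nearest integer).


H=21°, S=0.96, L=0.28
C = (1-|2L-1|)×S = (1-|-0.44|)×0.96 = 0.5376
H' = H/60 = 21/60 ≈ 0.3500; X = C×(1-|H' mod 2 - 1|) = 0.18816
m = L - C/2 = 0.28 - 0.2688 = 0.0112
Sector ⌊H'⌋ = 0 → (R',G',B') = (0.5376, 0.18816, 0.0)
RGB = ((R'+m)×255, (G'+m)×255, (B'+m)×255) = (139.944, 50.8368, 2.856)
Round half up → RGB(140, 51, 3)


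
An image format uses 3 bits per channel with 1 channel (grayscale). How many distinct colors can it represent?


Total bits = 3 bits/channel × 1 channels = 3 bits
Distinct colors = 2^3
= 8 colors


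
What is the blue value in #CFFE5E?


Color: #CFFE5E
R = CF = 207
G = FE = 254
B = 5E = 94
Blue = 94


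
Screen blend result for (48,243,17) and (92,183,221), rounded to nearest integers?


Screen: C = 255 - (255-A)×(255-B)/255, rounded to nearest integer
R: 255 - (255-48)×(255-92)/255 = 255 - 33741/255 ≈ 255 - 132.318 = 122.682 → 123
G: 255 - (255-243)×(255-183)/255 = 255 - 864/255 ≈ 255 - 3.388 = 251.612 → 252
B: 255 - (255-17)×(255-221)/255 = 255 - 8092/255 ≈ 255 - 31.733 = 223.267 → 223
= RGB(123, 252, 223)


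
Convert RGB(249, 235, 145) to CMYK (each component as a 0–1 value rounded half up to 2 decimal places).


R'=249/255≈0.9765, G'=235/255≈0.9216, B'=145/255≈0.5686
K = 1 - max(R',G',B') = 1 - 249/255 = 6/255 = 0.02352… → 0.02
(1-R'-K)/(1-K) simplifies to (max-R)/max with max = 249:
C = (249-249)/249 = 0/249 = 0 → 0.00
M = (249-235)/249 = 14/249 = 0.05622… → 0.06
Y = (249-145)/249 = 104/249 = 0.41767… → 0.42
= CMYK(0.00, 0.06, 0.42, 0.02)


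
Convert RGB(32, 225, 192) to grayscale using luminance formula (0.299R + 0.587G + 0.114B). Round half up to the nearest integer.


Gray = 0.299×R + 0.587×G + 0.114×B
Gray = 0.299×32 + 0.587×225 + 0.114×192
Gray = 9.568 + 132.075 + 21.888
Gray = 163.531 → round half up → 164
Gray = 164


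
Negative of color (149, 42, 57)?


Invert: (255-R, 255-G, 255-B)
R: 255-149 = 106
G: 255-42 = 213
B: 255-57 = 198
= RGB(106, 213, 198)


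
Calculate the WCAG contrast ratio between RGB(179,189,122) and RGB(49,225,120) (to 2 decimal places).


Linearize each sRGB channel c=v/255: c/12.92 if c ≤ 0.04045 else ((c+0.055)/1.055)^2.4
L = 0.2126×R_lin + 0.7152×G_lin + 0.0722×B_lin
Color 1 (179,189,122):
  R=179: 179/255≈0.7020 > 0.04045 → ((0.7020+0.055)/1.055)^2.4 ≈ 0.45079
  G=189: 189/255≈0.7412 > 0.04045 → ((0.7412+0.055)/1.055)^2.4 ≈ 0.50888
  B=122: 122/255≈0.4784 > 0.04045 → ((0.4784+0.055)/1.055)^2.4 ≈ 0.19462
  L1 = 0.2126×0.45079 + 0.7152×0.50888 + 0.0722×0.19462 ≈ 0.47384
Color 2 (49,225,120):
  R=49: 49/255≈0.1922 > 0.04045 → ((0.1922+0.055)/1.055)^2.4 ≈ 0.03071
  G=225: 225/255≈0.8824 > 0.04045 → ((0.8824+0.055)/1.055)^2.4 ≈ 0.75294
  B=120: 120/255≈0.4706 > 0.04045 → ((0.4706+0.055)/1.055)^2.4 ≈ 0.18782
  L2 = 0.2126×0.03071 + 0.7152×0.75294 + 0.0722×0.18782 ≈ 0.55859
Lighter = 0.55859, Darker = 0.47384
Ratio = (L_lighter + 0.05) / (L_darker + 0.05)
Ratio = (0.55859 + 0.05) / (0.47384 + 0.05) = 0.60859 / 0.52384 ≈ 1.1618
Ratio ≈ 1.16:1


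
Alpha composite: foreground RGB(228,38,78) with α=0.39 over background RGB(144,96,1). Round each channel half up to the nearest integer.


C = α×F + (1-α)×B, with 1-α = 0.61
R: 0.39×228 + 0.61×144 = 88.92 + 87.84 = 176.76 → 177
G: 0.39×38 + 0.61×96 = 14.82 + 58.56 = 73.38 → 73
B: 0.39×78 + 0.61×1 = 30.42 + 0.61 = 31.03 → 31
= RGB(177, 73, 31)


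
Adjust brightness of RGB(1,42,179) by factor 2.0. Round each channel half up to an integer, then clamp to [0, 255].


Multiply each channel by 2.0, round half up, clamp to [0, 255]
R: 1×2.0 = 2
G: 42×2.0 = 84
B: 179×2.0 = 358 → clamp → 255
= RGB(2, 84, 255)


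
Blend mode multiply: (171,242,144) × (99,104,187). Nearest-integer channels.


Multiply: C = A×B/255, rounded to nearest integer
R: 171×99/255 = 16929/255 ≈ 66.388 → 66
G: 242×104/255 = 25168/255 ≈ 98.698 → 99
B: 144×187/255 = 26928/255 ≈ 105.600 → 106
= RGB(66, 99, 106)


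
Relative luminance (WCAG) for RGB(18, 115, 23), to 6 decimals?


Linearize each channel (sRGB transfer function): c = v/255; c_lin = c/12.92 if c ≤ 0.04045, else ((c+0.055)/1.055)^2.4
  R: 18/255 ≈ 0.070588 > 0.04045 → ((0.070588+0.055)/1.055)^2.4 ≈ 0.006049
  G: 115/255 ≈ 0.450980 > 0.04045 → ((0.450980+0.055)/1.055)^2.4 ≈ 0.171441
  B: 23/255 ≈ 0.090196 > 0.04045 → ((0.090196+0.055)/1.055)^2.4 ≈ 0.008568
R_lin = 0.006049, G_lin = 0.171441, B_lin = 0.008568
L = 0.2126×R + 0.7152×G + 0.0722×B
L = 0.2126×0.006049 + 0.7152×0.171441 + 0.0722×0.008568
L ≈ 0.124519


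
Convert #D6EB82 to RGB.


D6 → 214 (R)
EB → 235 (G)
82 → 130 (B)
= RGB(214, 235, 130)


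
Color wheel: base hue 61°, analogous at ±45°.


Base hue: 61°
Left analog: (61 - 45) mod 360 = 16°
Right analog: (61 + 45) mod 360 = 106°
Analogous hues = 16° and 106°


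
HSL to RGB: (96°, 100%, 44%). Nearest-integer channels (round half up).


H=96°, S=1.00, L=0.44
C = (1-|2L-1|)×S = (1-|-0.12|)×1.00 = 0.88
H' = H/60 = 96/60 ≈ 1.6000; X = C×(1-|H' mod 2 - 1|) = 0.352
m = L - C/2 = 0.44 - 0.44 = 0
Sector ⌊H'⌋ = 1 → (R',G',B') = (0.352, 0.88, 0.0)
RGB = ((R'+m)×255, (G'+m)×255, (B'+m)×255) = (89.76, 224.4, 0.0)
Round half up → RGB(90, 224, 0)


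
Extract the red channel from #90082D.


Color: #90082D
R = 90 = 144
G = 08 = 8
B = 2D = 45
Red = 144


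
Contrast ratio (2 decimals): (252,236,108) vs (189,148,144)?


Linearize each sRGB channel c=v/255: c/12.92 if c ≤ 0.04045 else ((c+0.055)/1.055)^2.4
L = 0.2126×R_lin + 0.7152×G_lin + 0.0722×B_lin
Color 1 (252,236,108):
  R=252: 252/255≈0.9882 > 0.04045 → ((0.9882+0.055)/1.055)^2.4 ≈ 0.97345
  G=236: 236/255≈0.9255 > 0.04045 → ((0.9255+0.055)/1.055)^2.4 ≈ 0.83880
  B=108: 108/255≈0.4235 > 0.04045 → ((0.4235+0.055)/1.055)^2.4 ≈ 0.14996
  L1 = 0.2126×0.97345 + 0.7152×0.83880 + 0.0722×0.14996 ≈ 0.81769
Color 2 (189,148,144):
  R=189: 189/255≈0.7412 > 0.04045 → ((0.7412+0.055)/1.055)^2.4 ≈ 0.50888
  G=148: 148/255≈0.5804 > 0.04045 → ((0.5804+0.055)/1.055)^2.4 ≈ 0.29614
  B=144: 144/255≈0.5647 > 0.04045 → ((0.5647+0.055)/1.055)^2.4 ≈ 0.27889
  L2 = 0.2126×0.50888 + 0.7152×0.29614 + 0.0722×0.27889 ≈ 0.34012
Lighter = 0.81769, Darker = 0.34012
Ratio = (L_lighter + 0.05) / (L_darker + 0.05)
Ratio = (0.81769 + 0.05) / (0.34012 + 0.05) = 0.86769 / 0.39012 ≈ 2.2241
Ratio ≈ 2.22:1


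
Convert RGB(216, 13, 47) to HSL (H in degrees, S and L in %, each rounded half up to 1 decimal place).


Normalize: R'=216/255≈0.8471, G'=13/255≈0.0510, B'=47/255≈0.1843
Max=216/255, Min=13/255, Δ=Max-Min=203/255
L = (Max+Min)/2 = (216+13)/510 = 229/510 = 0.44901… → L = 44.9%
L ≤ 0.5 → S = Δ/(Max+Min) = 203/(216+13) = 203/229 = 0.88646… → S = 88.6%
(the 1/255 factors cancel in S and H, so raw channel differences can be used)
Max is R' → H = 60 × (((G-B)/Δ) mod 6) = 60 × (((13-47)/203) mod 6)
  (-34)/203 = -0.1674…; negative, so add 6 → 5.8325…
  H = 60 × 5.8325… = 349.950…° → H = 350.0°
= HSL(350.0°, 88.6%, 44.9%)


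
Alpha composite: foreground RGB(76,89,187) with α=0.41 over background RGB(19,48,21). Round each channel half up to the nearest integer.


C = α×F + (1-α)×B, with 1-α = 0.59
R: 0.41×76 + 0.59×19 = 31.16 + 11.21 = 42.37 → 42
G: 0.41×89 + 0.59×48 = 36.49 + 28.32 = 64.81 → 65
B: 0.41×187 + 0.59×21 = 76.67 + 12.39 = 89.06 → 89
= RGB(42, 65, 89)


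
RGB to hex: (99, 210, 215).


R = 99 → 63 (hex)
G = 210 → D2 (hex)
B = 215 → D7 (hex)
Hex = #63D2D7


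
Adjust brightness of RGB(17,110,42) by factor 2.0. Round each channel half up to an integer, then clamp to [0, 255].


Multiply each channel by 2.0, round half up, clamp to [0, 255]
R: 17×2.0 = 34
G: 110×2.0 = 220
B: 42×2.0 = 84
= RGB(34, 220, 84)


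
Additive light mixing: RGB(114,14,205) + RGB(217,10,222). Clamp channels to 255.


Additive: each channel = min(255, C₁+C₂)
R: 114+217 = 331 → 255
G: 14+10 = 24 → 24
B: 205+222 = 427 → 255
= RGB(255, 24, 255)


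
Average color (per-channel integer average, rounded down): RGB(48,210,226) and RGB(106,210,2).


Midpoint: each channel = ⌊(C₁+C₂)/2⌋
R: ⌊(48+106)/2⌋ = 77
G: ⌊(210+210)/2⌋ = 210
B: ⌊(226+2)/2⌋ = 114
= RGB(77, 210, 114)


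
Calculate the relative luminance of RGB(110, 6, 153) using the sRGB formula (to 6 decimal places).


Linearize each channel (sRGB transfer function): c = v/255; c_lin = c/12.92 if c ≤ 0.04045, else ((c+0.055)/1.055)^2.4
  R: 110/255 ≈ 0.431373 > 0.04045 → ((0.431373+0.055)/1.055)^2.4 ≈ 0.155926
  G: 6/255 ≈ 0.023529 ≤ 0.04045 → 0.023529/12.92 ≈ 0.001821
  B: 153/255 ≈ 0.600000 > 0.04045 → ((0.600000+0.055)/1.055)^2.4 ≈ 0.318547
R_lin = 0.155926, G_lin = 0.001821, B_lin = 0.318547
L = 0.2126×R + 0.7152×G + 0.0722×B
L = 0.2126×0.155926 + 0.7152×0.001821 + 0.0722×0.318547
L ≈ 0.057452


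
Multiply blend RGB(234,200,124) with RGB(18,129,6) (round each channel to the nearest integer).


Multiply: C = A×B/255, rounded to nearest integer
R: 234×18/255 = 4212/255 ≈ 16.518 → 17
G: 200×129/255 = 25800/255 ≈ 101.176 → 101
B: 124×6/255 = 744/255 ≈ 2.918 → 3
= RGB(17, 101, 3)


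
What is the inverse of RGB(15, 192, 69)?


Invert: (255-R, 255-G, 255-B)
R: 255-15 = 240
G: 255-192 = 63
B: 255-69 = 186
= RGB(240, 63, 186)


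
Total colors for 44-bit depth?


Colors = 2^bits = 2^44
= 17,592,186,044,416 colors


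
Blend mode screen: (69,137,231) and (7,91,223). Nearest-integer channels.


Screen: C = 255 - (255-A)×(255-B)/255, rounded to nearest integer
R: 255 - (255-69)×(255-7)/255 = 255 - 46128/255 ≈ 255 - 180.894 = 74.106 → 74
G: 255 - (255-137)×(255-91)/255 = 255 - 19352/255 ≈ 255 - 75.890 = 179.110 → 179
B: 255 - (255-231)×(255-223)/255 = 255 - 768/255 ≈ 255 - 3.012 = 251.988 → 252
= RGB(74, 179, 252)


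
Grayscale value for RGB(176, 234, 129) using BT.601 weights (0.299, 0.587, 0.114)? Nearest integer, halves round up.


Gray = 0.299×R + 0.587×G + 0.114×B
Gray = 0.299×176 + 0.587×234 + 0.114×129
Gray = 52.624 + 137.358 + 14.706
Gray = 204.688 → round half up → 205
Gray = 205


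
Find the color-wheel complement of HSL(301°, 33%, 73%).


Complement = opposite side of color wheel = hue + 180°
H' = (301 + 180) mod 360 = 121°
S and L unchanged.
= HSL(121°, 33%, 73%)


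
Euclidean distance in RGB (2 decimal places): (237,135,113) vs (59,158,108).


d = √[(R₁-R₂)² + (G₁-G₂)² + (B₁-B₂)²]
d = √[(237-59)² + (135-158)² + (113-108)²]
d = √[31684 + 529 + 25]
d = √32238
d ≈ 179.55


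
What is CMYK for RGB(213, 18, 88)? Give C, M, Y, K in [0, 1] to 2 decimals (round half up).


R'=213/255≈0.8353, G'=18/255≈0.0706, B'=88/255≈0.3451
K = 1 - max(R',G',B') = 1 - 213/255 = 42/255 = 0.16470… → 0.16
(1-R'-K)/(1-K) simplifies to (max-R)/max with max = 213:
C = (213-213)/213 = 0/213 = 0 → 0.00
M = (213-18)/213 = 195/213 = 0.91549… → 0.92
Y = (213-88)/213 = 125/213 = 0.58685… → 0.59
= CMYK(0.00, 0.92, 0.59, 0.16)


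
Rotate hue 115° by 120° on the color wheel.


New hue = (H + rotation) mod 360
New hue = (115 + 120) mod 360
= 235 mod 360
= 235°


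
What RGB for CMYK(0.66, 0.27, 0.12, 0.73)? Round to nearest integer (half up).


R = 255 × (1-C) × (1-K) = 255 × 0.34 × 0.27 = 23.409 → 23
G = 255 × (1-M) × (1-K) = 255 × 0.73 × 0.27 = 50.2605 → 50
B = 255 × (1-Y) × (1-K) = 255 × 0.88 × 0.27 = 60.588 → 61
= RGB(23, 50, 61)


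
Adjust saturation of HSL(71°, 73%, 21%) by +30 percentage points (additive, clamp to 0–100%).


Original S = 73%
Adjustment = +30 percentage points
New S = 73 + (30) = 103
Clamp to [0, 100] → 100
= HSL(71°, 100%, 21%)


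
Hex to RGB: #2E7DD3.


2E → 46 (R)
7D → 125 (G)
D3 → 211 (B)
= RGB(46, 125, 211)


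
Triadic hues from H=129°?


Triadic: equally spaced at 120° intervals
H1 = 129°
H2 = (129 + 120) mod 360 = 249°
H3 = (129 + 240) mod 360 = 9°
Triadic = 129°, 249°, 9°


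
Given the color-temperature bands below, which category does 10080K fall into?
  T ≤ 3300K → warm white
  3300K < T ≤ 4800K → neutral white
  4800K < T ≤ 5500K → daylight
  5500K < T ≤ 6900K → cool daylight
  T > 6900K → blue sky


Temperature: 10080K
10080K > 6900K → blue sky
Classification: blue sky


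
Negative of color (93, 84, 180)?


Invert: (255-R, 255-G, 255-B)
R: 255-93 = 162
G: 255-84 = 171
B: 255-180 = 75
= RGB(162, 171, 75)


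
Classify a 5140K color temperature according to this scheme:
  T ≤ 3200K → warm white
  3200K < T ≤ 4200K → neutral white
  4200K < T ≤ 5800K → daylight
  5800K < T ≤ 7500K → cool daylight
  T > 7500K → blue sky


Temperature: 5140K
4200K < 5140K ≤ 5800K → daylight
Classification: daylight


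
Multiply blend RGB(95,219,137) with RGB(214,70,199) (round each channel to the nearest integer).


Multiply: C = A×B/255, rounded to nearest integer
R: 95×214/255 = 20330/255 ≈ 79.725 → 80
G: 219×70/255 = 15330/255 ≈ 60.118 → 60
B: 137×199/255 = 27263/255 ≈ 106.914 → 107
= RGB(80, 60, 107)


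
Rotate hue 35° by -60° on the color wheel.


New hue = (H + rotation) mod 360
New hue = (35 -60) mod 360
= -25 mod 360
= 335°


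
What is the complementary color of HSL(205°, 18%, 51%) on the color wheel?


Complement = opposite side of color wheel = hue + 180°
H' = (205 + 180) mod 360 = 25°
S and L unchanged.
= HSL(25°, 18%, 51%)


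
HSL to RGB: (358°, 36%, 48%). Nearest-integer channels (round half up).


H=358°, S=0.36, L=0.48
C = (1-|2L-1|)×S = (1-|-0.04|)×0.36 = 0.3456
H' = H/60 = 358/60 ≈ 5.9667; X = C×(1-|H' mod 2 - 1|) = 0.01152
m = L - C/2 = 0.48 - 0.1728 = 0.3072
Sector ⌊H'⌋ = 5 → (R',G',B') = (0.3456, 0.0, 0.01152)
RGB = ((R'+m)×255, (G'+m)×255, (B'+m)×255) = (166.464, 78.336, 81.2736)
Round half up → RGB(166, 78, 81)


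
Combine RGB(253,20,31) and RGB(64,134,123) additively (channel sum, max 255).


Additive: each channel = min(255, C₁+C₂)
R: 253+64 = 317 → 255
G: 20+134 = 154 → 154
B: 31+123 = 154 → 154
= RGB(255, 154, 154)


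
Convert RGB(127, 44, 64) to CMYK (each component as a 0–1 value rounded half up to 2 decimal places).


R'=127/255≈0.4980, G'=44/255≈0.1725, B'=64/255≈0.2510
K = 1 - max(R',G',B') = 1 - 127/255 = 128/255 = 0.50196… → 0.50
(1-R'-K)/(1-K) simplifies to (max-R)/max with max = 127:
C = (127-127)/127 = 0/127 = 0 → 0.00
M = (127-44)/127 = 83/127 = 0.65354… → 0.65
Y = (127-64)/127 = 63/127 = 0.49606… → 0.50
= CMYK(0.00, 0.65, 0.50, 0.50)


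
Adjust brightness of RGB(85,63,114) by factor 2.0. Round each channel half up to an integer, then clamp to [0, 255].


Multiply each channel by 2.0, round half up, clamp to [0, 255]
R: 85×2.0 = 170
G: 63×2.0 = 126
B: 114×2.0 = 228
= RGB(170, 126, 228)


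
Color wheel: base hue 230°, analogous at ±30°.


Base hue: 230°
Left analog: (230 - 30) mod 360 = 200°
Right analog: (230 + 30) mod 360 = 260°
Analogous hues = 200° and 260°


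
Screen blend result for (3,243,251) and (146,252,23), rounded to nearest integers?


Screen: C = 255 - (255-A)×(255-B)/255, rounded to nearest integer
R: 255 - (255-3)×(255-146)/255 = 255 - 27468/255 ≈ 255 - 107.718 = 147.282 → 147
G: 255 - (255-243)×(255-252)/255 = 255 - 36/255 ≈ 255 - 0.141 = 254.859 → 255
B: 255 - (255-251)×(255-23)/255 = 255 - 928/255 ≈ 255 - 3.639 = 251.361 → 251
= RGB(147, 255, 251)


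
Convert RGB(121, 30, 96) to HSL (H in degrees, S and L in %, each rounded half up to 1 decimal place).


Normalize: R'=121/255≈0.4745, G'=30/255≈0.1176, B'=96/255≈0.3765
Max=121/255, Min=30/255, Δ=Max-Min=91/255
L = (Max+Min)/2 = (121+30)/510 = 151/510 = 0.29607… → L = 29.6%
L ≤ 0.5 → S = Δ/(Max+Min) = 91/(121+30) = 91/151 = 0.60264… → S = 60.3%
(the 1/255 factors cancel in S and H, so raw channel differences can be used)
Max is R' → H = 60 × (((G-B)/Δ) mod 6) = 60 × (((30-96)/91) mod 6)
  (-66)/91 = -0.7252…; negative, so add 6 → 5.2747…
  H = 60 × 5.2747… = 316.483…° → H = 316.5°
= HSL(316.5°, 60.3%, 29.6%)


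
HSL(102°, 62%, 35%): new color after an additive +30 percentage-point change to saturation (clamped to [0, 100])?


Original S = 62%
Adjustment = +30 percentage points
New S = 62 + (30) = 92
Clamp to [0, 100] → 92
= HSL(102°, 92%, 35%)


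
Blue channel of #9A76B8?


Color: #9A76B8
R = 9A = 154
G = 76 = 118
B = B8 = 184
Blue = 184


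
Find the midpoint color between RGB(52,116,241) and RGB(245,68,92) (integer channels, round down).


Midpoint: each channel = ⌊(C₁+C₂)/2⌋
R: ⌊(52+245)/2⌋ = 148
G: ⌊(116+68)/2⌋ = 92
B: ⌊(241+92)/2⌋ = 166
= RGB(148, 92, 166)


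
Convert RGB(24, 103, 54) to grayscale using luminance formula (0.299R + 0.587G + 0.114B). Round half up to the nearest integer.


Gray = 0.299×R + 0.587×G + 0.114×B
Gray = 0.299×24 + 0.587×103 + 0.114×54
Gray = 7.176 + 60.461 + 6.156
Gray = 73.793 → round half up → 74
Gray = 74


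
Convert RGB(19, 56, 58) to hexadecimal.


R = 19 → 13 (hex)
G = 56 → 38 (hex)
B = 58 → 3A (hex)
Hex = #13383A


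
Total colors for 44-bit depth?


Colors = 2^bits = 2^44
= 17,592,186,044,416 colors


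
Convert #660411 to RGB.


66 → 102 (R)
04 → 4 (G)
11 → 17 (B)
= RGB(102, 4, 17)


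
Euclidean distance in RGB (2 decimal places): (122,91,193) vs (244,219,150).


d = √[(R₁-R₂)² + (G₁-G₂)² + (B₁-B₂)²]
d = √[(122-244)² + (91-219)² + (193-150)²]
d = √[14884 + 16384 + 1849]
d = √33117
d ≈ 181.98
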